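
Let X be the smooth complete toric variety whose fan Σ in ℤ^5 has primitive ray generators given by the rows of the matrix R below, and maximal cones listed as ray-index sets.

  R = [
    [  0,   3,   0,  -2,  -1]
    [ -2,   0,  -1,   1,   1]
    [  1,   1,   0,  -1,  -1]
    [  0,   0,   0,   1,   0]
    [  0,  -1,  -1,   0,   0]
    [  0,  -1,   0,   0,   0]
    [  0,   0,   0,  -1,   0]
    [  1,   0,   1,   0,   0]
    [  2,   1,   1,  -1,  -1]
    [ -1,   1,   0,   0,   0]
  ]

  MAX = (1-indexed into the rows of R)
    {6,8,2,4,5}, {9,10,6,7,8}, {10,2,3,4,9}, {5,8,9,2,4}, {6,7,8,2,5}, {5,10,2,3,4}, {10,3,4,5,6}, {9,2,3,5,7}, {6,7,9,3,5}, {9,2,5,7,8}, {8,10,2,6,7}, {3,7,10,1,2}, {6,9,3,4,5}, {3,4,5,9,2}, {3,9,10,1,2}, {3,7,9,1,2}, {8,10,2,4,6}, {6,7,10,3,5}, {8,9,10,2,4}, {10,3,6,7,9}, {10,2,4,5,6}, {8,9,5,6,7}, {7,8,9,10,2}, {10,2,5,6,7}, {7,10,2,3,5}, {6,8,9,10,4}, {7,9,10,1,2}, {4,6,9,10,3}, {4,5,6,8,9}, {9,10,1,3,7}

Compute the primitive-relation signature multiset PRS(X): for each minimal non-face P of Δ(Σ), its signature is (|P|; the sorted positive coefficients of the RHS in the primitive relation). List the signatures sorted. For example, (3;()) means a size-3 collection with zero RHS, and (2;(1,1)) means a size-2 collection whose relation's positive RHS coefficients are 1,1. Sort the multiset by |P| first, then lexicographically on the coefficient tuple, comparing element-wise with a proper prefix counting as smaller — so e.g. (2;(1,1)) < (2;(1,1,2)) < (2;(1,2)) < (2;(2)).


|primitive collections| = 11. Relations:

  • {4,7}:  v_{4} + v_{7} = 0  ⟹  sig = (2;())
  • {3,8}:  v_{3} + v_{8} = v_{9}  ⟹  sig = (2;(1))
  • {1,6}:  v_{1} + v_{6} = v_{3} + v_{7} + v_{10}  ⟹  sig = (2;(1,1,1))
  • {1,4}:  v_{1} + v_{4} = v_{2} + v_{3} + v_{9} + v_{10}  ⟹  sig = (2;(1,1,1,1))
  • {1,8}:  v_{1} + v_{8} = v_{2} + v_{7} + 2·v_{9} + v_{10}  ⟹  sig = (2;(1,1,1,2))
  • {1,5}:  v_{1} + v_{5} = v_{2} + 2·v_{3} + v_{7}  ⟹  sig = (2;(1,1,2))
  • {2,6,9}:  v_{2} + v_{6} + v_{9} = 0  ⟹  sig = (3;())
  • {5,8,10}:  v_{5} + v_{8} + v_{10} = 0  ⟹  sig = (3;())
  • {5,9,10}:  v_{5} + v_{9} + v_{10} = v_{3}  ⟹  sig = (3;(1))
  • {2,3,6}:  v_{2} + v_{3} + v_{6} = v_{5} + v_{10}  ⟹  sig = (3;(1,1))
  • {2,3,7,9,10}:  v_{2} + v_{3} + v_{7} + v_{9} + v_{10} = v_{1}  ⟹  sig = (5;(1))

Signatures (|P|; sorted positive RHS coefficients), sorted:
{ (2;()),  (2;(1)),  (2;(1,1,1)),  (2;(1,1,1,1)),  (2;(1,1,1,2)),  (2;(1,1,2)),  (3;()) ×2,  (3;(1)),  (3;(1,1)),  (5;(1)) }


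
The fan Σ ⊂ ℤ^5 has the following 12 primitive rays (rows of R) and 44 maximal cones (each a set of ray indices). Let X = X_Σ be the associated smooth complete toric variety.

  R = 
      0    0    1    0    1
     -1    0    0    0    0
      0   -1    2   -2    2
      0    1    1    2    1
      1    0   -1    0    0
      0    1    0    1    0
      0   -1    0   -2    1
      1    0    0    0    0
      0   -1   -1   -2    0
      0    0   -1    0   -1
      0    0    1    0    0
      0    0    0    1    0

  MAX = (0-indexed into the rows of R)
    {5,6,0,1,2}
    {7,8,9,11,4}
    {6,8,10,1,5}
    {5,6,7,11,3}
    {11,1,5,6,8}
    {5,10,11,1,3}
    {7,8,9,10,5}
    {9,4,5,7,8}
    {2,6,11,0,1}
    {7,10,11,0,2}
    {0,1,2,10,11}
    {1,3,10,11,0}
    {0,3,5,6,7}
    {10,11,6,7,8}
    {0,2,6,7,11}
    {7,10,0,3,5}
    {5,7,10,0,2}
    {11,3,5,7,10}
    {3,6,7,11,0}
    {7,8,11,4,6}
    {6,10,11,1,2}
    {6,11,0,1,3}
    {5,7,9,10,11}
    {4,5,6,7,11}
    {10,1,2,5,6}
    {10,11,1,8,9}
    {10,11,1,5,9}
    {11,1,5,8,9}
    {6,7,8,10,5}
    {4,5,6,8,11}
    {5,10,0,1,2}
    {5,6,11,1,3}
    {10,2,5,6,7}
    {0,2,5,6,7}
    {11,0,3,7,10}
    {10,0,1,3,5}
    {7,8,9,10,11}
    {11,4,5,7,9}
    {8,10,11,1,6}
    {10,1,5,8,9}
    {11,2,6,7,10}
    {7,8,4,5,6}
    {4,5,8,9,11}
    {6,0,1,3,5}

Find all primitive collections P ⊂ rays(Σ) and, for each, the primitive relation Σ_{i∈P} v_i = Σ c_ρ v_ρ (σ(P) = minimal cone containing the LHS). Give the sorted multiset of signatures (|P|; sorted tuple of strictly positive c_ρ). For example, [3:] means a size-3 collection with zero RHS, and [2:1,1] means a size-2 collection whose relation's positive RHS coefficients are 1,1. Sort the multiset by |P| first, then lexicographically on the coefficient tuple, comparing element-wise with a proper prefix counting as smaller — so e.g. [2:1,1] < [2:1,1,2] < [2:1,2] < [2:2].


The 21 primitive collections of Σ (r=12, n=5):

  • {0,9}:  v_{0} + v_{9} = 0  ⇒ sig = [2:]
  • {1,7}:  v_{1} + v_{7} = 0  ⇒ sig = [2:]
  • {0,8}:  v_{0} + v_{8} = v_{6}  ⇒ sig = [2:1]
  • {4,10}:  v_{4} + v_{10} = v_{7}  ⇒ sig = [2:1]
  • {6,9}:  v_{6} + v_{9} = v_{8}  ⇒ sig = [2:1]
  • {2,9}:  v_{2} + v_{9} = v_{6} + v_{10}  ⇒ sig = [2:1,1]
  • {3,9}:  v_{3} + v_{9} = v_{5} + v_{11}  ⇒ sig = [2:1,1]
  • {1,4}:  v_{1} + v_{4} = v_{5} + v_{8} + v_{11}  ⇒ sig = [2:1,1,1]
  • {2,4}:  v_{2} + v_{4} = v_{0} + v_{6} + v_{7}  ⇒ sig = [2:1,1,1]
  • {3,8}:  v_{3} + v_{8} = v_{5} + v_{6} + v_{11}  ⇒ sig = [2:1,1,1]
  • {0,4}:  v_{0} + v_{4} = v_{5} + v_{6} + v_{7} + v_{11}  ⇒ sig = [2:1,1,1,1]
  • {3,4}:  v_{3} + v_{4} = 2·v_{5} + v_{6} + v_{7} + 2·v_{11}  ⇒ sig = [2:1,1,2,2]
  • {2,8}:  v_{2} + v_{8} = 2·v_{6} + v_{10}  ⇒ sig = [2:1,2]
  • {2,3}:  v_{2} + v_{3} = 3·v_{0}  ⇒ sig = [2:3]
  • {0,5,11}:  v_{0} + v_{5} + v_{11} = v_{3}  ⇒ sig = [3:1]
  • {0,6,10}:  v_{0} + v_{6} + v_{10} = v_{2}  ⇒ sig = [3:1]
  • {2,5,11}:  v_{2} + v_{5} + v_{11} = 2·v_{0}  ⇒ sig = [3:2]
  • {3,6,10}:  v_{3} + v_{6} + v_{10} = 2·v_{0}  ⇒ sig = [3:2]
  • {5,8,10,11}:  v_{5} + v_{8} + v_{10} + v_{11} = 0  ⇒ sig = [4:]
  • {5,6,10,11}:  v_{5} + v_{6} + v_{10} + v_{11} = v_{0}  ⇒ sig = [4:1]
  • {5,7,8,11}:  v_{5} + v_{7} + v_{8} + v_{11} = v_{4}  ⇒ sig = [4:1]

Hence PRS(X_Σ) =
[[2:], [2:], [2:1], [2:1], [2:1], [2:1,1], [2:1,1], [2:1,1,1], [2:1,1,1], [2:1,1,1], [2:1,1,1,1], [2:1,1,2,2], [2:1,2], [2:3], [3:1], [3:1], [3:2], [3:2], [4:], [4:1], [4:1]]


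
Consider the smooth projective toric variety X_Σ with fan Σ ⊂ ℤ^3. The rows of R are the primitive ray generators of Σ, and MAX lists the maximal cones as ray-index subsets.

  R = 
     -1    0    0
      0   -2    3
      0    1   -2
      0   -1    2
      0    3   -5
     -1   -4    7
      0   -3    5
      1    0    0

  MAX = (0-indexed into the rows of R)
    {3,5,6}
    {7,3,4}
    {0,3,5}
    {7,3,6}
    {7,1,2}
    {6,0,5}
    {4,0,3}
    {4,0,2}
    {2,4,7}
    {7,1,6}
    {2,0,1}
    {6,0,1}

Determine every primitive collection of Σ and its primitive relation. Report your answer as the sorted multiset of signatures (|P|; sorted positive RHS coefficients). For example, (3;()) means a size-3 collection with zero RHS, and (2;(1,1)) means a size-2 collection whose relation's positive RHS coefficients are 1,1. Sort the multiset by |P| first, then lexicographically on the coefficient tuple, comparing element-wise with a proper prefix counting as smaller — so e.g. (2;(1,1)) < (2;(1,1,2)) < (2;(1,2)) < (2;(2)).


The 11 primitive collections of Σ (r=8, n=3):

  {0,7}:  v_{0} + v_{7} = 0  so sig = (2;())
  {2,3}:  v_{2} + v_{3} = 0  so sig = (2;())
  {4,6}:  v_{4} + v_{6} = 0  so sig = (2;())
  {1,3}:  v_{1} + v_{3} = v_{6}  so sig = (2;(1))
  {1,4}:  v_{1} + v_{4} = v_{2}  so sig = (2;(1))
  {2,6}:  v_{2} + v_{6} = v_{1}  so sig = (2;(1))
  {2,5}:  v_{2} + v_{5} = v_{0} + v_{6}  so sig = (2;(1,1))
  {4,5}:  v_{4} + v_{5} = v_{0} + v_{3}  so sig = (2;(1,1))
  {5,7}:  v_{5} + v_{7} = v_{3} + v_{6}  so sig = (2;(1,1))
  {1,5}:  v_{1} + v_{5} = v_{0} + 2·v_{6}  so sig = (2;(1,2))
  {0,3,6}:  v_{0} + v_{3} + v_{6} = v_{5}  so sig = (3;(1))

Hence PRS(X_Σ) =
    (2;())
    (2;())
    (2;())
    (2;(1))
    (2;(1))
    (2;(1))
    (2;(1,1))
    (2;(1,1))
    (2;(1,1))
    (2;(1,2))
    (3;(1))


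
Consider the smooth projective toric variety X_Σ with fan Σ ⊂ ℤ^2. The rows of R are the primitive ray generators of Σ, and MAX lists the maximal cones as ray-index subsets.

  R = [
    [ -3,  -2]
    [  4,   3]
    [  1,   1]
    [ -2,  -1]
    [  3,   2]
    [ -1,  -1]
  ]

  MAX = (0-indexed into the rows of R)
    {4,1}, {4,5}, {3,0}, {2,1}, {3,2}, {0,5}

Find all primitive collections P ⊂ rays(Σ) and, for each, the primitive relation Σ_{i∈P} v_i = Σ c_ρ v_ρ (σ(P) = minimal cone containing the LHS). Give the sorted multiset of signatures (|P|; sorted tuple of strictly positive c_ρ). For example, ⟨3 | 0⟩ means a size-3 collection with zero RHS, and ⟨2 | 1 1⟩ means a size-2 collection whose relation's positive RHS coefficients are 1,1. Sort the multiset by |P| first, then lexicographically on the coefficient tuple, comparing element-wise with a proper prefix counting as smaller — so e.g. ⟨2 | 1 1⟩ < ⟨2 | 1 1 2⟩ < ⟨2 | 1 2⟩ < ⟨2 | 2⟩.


Primitive collections (9):

  {0,4}:  v_{0} + v_{4} = 0  →  sig = ⟨2 | 0⟩
  {2,5}:  v_{2} + v_{5} = 0  →  sig = ⟨2 | 0⟩
  {0,1}:  v_{0} + v_{1} = v_{2}  →  sig = ⟨2 | 1⟩
  {0,2}:  v_{0} + v_{2} = v_{3}  →  sig = ⟨2 | 1⟩
  {1,5}:  v_{1} + v_{5} = v_{4}  →  sig = ⟨2 | 1⟩
  {2,4}:  v_{2} + v_{4} = v_{1}  →  sig = ⟨2 | 1⟩
  {3,4}:  v_{3} + v_{4} = v_{2}  →  sig = ⟨2 | 1⟩
  {3,5}:  v_{3} + v_{5} = v_{0}  →  sig = ⟨2 | 1⟩
  {1,3}:  v_{1} + v_{3} = 2·v_{2}  →  sig = ⟨2 | 2⟩

Sorted signature multiset PRS(X):
    |P|=2: 9 collections, coeffs (), (), (1), (1), (1), (1), (1), (1), (2)


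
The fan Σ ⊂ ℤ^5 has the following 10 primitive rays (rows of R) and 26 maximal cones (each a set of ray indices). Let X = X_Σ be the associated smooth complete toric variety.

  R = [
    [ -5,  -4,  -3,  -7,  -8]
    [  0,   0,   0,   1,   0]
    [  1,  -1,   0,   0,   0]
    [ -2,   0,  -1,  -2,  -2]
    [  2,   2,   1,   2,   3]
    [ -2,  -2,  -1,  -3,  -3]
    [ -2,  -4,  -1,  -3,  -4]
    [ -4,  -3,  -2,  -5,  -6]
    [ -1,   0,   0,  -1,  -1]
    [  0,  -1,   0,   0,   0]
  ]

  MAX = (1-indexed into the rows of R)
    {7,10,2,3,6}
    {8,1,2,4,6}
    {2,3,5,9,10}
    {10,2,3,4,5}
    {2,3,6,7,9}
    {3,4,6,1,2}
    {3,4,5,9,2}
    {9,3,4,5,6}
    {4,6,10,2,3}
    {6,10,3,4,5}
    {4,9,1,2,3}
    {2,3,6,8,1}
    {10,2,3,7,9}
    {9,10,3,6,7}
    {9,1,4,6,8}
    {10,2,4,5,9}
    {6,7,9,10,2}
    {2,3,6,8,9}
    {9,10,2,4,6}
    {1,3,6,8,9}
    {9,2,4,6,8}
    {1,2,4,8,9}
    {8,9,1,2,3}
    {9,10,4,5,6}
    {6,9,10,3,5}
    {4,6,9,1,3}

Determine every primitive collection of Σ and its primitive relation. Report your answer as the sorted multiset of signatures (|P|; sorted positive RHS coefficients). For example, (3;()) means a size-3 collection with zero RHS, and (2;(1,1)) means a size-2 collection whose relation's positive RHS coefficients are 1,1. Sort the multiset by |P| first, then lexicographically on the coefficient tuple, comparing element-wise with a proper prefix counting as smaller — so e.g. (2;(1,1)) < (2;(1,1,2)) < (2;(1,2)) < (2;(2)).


14 collections generate NE(X_Σ); each relation:

  • {5,7}:  v_{5} + v_{7} = v_{3} + v_{9} + v_{10} ; sig = (2;(1,1,1))
  • {5,8}:  v_{5} + v_{8} = v_{3} + v_{4} + v_{9} ; sig = (2;(1,1,1))
  • {1,7}:  v_{1} + v_{7} = v_{2} + v_{3} + 2·v_{6} + v_{8} ; sig = (2;(1,1,1,2))
  • {1,10}:  v_{1} + v_{10} = v_{2} + v_{3} + v_{4} + 2·v_{6} ; sig = (2;(1,1,1,2))
  • {7,8}:  v_{7} + v_{8} = 2·v_{2} + v_{3} + 3·v_{6} + v_{9} ; sig = (2;(1,1,2,3))
  • {4,7}:  v_{4} + v_{7} = v_{2} + 2·v_{6} ; sig = (2;(1,2))
  • {8,10}:  v_{8} + v_{10} = v_{2} + 2·v_{6} ; sig = (2;(1,2))
  • {1,5}:  v_{1} + v_{5} = 2·v_{3} + 2·v_{4} + v_{9} ; sig = (2;(1,2,2))
  • {2,5,6}:  v_{2} + v_{5} + v_{6} = 0 ; sig = (3;())
  • {3,4,8}:  v_{3} + v_{4} + v_{8} = v_{1} ; sig = (3;(1))
  • {3,4,9,10}:  v_{3} + v_{4} + v_{9} + v_{10} = v_{6} ; sig = (4;(1))
  • {1,2,6,9}:  v_{1} + v_{2} + v_{6} + v_{9} = 2·v_{8} ; sig = (4;(2))
  • {2,3,4,6,9}:  v_{2} + v_{3} + v_{4} + v_{6} + v_{9} = v_{8} ; sig = (5;(1))
  • {2,3,6,9,10}:  v_{2} + v_{3} + v_{6} + v_{9} + v_{10} = v_{7} ; sig = (5;(1))

Hence PRS(X_Σ) =
    (2;(1,1,1))
    (2;(1,1,1))
    (2;(1,1,1,2))
    (2;(1,1,1,2))
    (2;(1,1,2,3))
    (2;(1,2))
    (2;(1,2))
    (2;(1,2,2))
    (3;())
    (3;(1))
    (4;(1))
    (4;(2))
    (5;(1))
    (5;(1))


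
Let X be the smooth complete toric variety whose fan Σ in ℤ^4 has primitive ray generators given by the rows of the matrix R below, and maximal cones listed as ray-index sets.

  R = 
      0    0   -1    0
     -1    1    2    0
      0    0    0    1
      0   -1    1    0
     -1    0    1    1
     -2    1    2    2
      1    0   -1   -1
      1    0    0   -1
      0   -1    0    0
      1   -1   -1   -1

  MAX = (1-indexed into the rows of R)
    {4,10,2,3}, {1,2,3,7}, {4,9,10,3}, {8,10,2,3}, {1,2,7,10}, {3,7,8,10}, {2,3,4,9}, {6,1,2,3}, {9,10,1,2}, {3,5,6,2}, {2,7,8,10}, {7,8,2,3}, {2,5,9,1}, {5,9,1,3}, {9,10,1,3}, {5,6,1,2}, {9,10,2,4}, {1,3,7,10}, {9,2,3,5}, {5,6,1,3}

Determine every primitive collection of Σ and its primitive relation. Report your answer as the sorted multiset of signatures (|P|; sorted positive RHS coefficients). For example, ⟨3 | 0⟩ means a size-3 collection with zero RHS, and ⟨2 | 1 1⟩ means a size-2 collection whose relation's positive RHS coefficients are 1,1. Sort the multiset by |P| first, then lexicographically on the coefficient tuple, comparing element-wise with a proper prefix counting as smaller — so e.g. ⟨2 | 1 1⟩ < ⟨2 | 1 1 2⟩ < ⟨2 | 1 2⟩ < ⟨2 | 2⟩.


The 20 primitive collections of Σ (r=10, n=4):

  P={5,7}:  v_{5} + v_{7} = 0  →  sig = ⟨2 | 0⟩
  P={1,4}:  v_{1} + v_{4} = v_{9}  →  sig = ⟨2 | 1⟩
  P={1,8}:  v_{1} + v_{8} = v_{7}  →  sig = ⟨2 | 1⟩
  P={5,10}:  v_{5} + v_{10} = v_{9}  →  sig = ⟨2 | 1⟩
  P={6,10}:  v_{6} + v_{10} = v_{5}  →  sig = ⟨2 | 1⟩
  P={7,9}:  v_{7} + v_{9} = v_{10}  →  sig = ⟨2 | 1⟩
  P={6,8}:  v_{6} + v_{8} = v_{2} + v_{3}  →  sig = ⟨2 | 1 1⟩
  P={5,8}:  v_{5} + v_{8} = v_{2} + v_{3} + v_{10}  →  sig = ⟨2 | 1 1 1⟩
  P={6,7}:  v_{6} + v_{7} = v_{1} + v_{2} + v_{3}  →  sig = ⟨2 | 1 1 1⟩
  P={4,6}:  v_{4} + v_{6} = v_{2} + v_{3} + v_{5} + v_{9}  →  sig = ⟨2 | 1 1 1 1⟩
  P={4,5}:  v_{4} + v_{5} = v_{2} + v_{3} + 2·v_{9}  →  sig = ⟨2 | 1 1 2⟩
  P={4,7}:  v_{4} + v_{7} = v_{2} + v_{3} + 2·v_{10}  →  sig = ⟨2 | 1 1 2⟩
  P={8,9}:  v_{8} + v_{9} = v_{2} + v_{3} + 2·v_{10}  →  sig = ⟨2 | 1 1 2⟩
  P={6,9}:  v_{6} + v_{9} = 2·v_{5}  →  sig = ⟨2 | 2⟩
  P={4,8}:  v_{4} + v_{8} = 2·v_{2} + 2·v_{3} + 3·v_{10}  →  sig = ⟨2 | 2 2 3⟩
  P={1,2,3,10}:  v_{1} + v_{2} + v_{3} + v_{10} = 0  →  sig = ⟨4 | 0⟩
  P={1,2,3,5}:  v_{1} + v_{2} + v_{3} + v_{5} = v_{6}  →  sig = ⟨4 | 1⟩
  P={1,2,3,9}:  v_{1} + v_{2} + v_{3} + v_{9} = v_{5}  →  sig = ⟨4 | 1⟩
  P={2,3,7,10}:  v_{2} + v_{3} + v_{7} + v_{10} = v_{8}  →  sig = ⟨4 | 1⟩
  P={2,3,9,10}:  v_{2} + v_{3} + v_{9} + v_{10} = v_{4}  →  sig = ⟨4 | 1⟩

Signatures (|P|; sorted positive RHS coefficients), sorted:
    |P|=2: 15 collections, coeffs (), (1), (1), (1), (1), (1), (1,1), (1,1,1), (1,1,1), (1,1,1,1), (1,1,2), (1,1,2), (1,1,2), (2), (2,2,3)
    |P|=4: 5 collections, coeffs (), (1), (1), (1), (1)


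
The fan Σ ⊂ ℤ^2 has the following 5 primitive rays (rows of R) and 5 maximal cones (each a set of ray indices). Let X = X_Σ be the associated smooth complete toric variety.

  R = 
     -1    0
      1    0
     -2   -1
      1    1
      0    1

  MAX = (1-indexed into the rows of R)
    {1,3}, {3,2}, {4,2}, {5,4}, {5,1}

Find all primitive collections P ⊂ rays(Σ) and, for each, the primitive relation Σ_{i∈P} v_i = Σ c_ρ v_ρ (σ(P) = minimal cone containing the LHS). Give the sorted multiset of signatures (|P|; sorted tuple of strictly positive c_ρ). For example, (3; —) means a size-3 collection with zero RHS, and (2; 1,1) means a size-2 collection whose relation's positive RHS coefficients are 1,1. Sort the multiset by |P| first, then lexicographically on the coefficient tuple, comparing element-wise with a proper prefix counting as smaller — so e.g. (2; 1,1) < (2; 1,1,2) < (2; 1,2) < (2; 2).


The 5 primitive collections of Σ (r=5, n=2):

  • {1,2}:  v_{1} + v_{2} = 0 ; sig = (2; —)
  • {1,4}:  v_{1} + v_{4} = v_{5} ; sig = (2; 1)
  • {2,5}:  v_{2} + v_{5} = v_{4} ; sig = (2; 1)
  • {3,4}:  v_{3} + v_{4} = v_{1} ; sig = (2; 1)
  • {3,5}:  v_{3} + v_{5} = 2·v_{1} ; sig = (2; 2)

so the primitive-relation signature multiset is
    |P|=2: 5 collections, coeffs (), (1), (1), (1), (2)


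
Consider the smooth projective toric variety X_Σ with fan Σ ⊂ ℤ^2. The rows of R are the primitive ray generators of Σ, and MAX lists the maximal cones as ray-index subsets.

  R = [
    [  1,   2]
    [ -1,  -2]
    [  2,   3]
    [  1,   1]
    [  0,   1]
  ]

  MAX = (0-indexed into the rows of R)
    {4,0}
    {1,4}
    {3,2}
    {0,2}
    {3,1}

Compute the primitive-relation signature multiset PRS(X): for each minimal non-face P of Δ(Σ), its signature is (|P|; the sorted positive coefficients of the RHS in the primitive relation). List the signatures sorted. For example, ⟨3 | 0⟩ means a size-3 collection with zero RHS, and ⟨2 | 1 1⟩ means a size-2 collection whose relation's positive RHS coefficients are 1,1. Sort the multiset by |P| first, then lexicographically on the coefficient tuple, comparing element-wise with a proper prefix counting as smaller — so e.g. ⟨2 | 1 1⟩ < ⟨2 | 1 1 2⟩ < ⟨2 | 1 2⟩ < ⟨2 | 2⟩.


5 collections generate NE(X_Σ); each relation:

  {0,1}:  v_{0} + v_{1} = 0  so sig = ⟨2 | 0⟩
  {0,3}:  v_{0} + v_{3} = v_{2}  so sig = ⟨2 | 1⟩
  {1,2}:  v_{1} + v_{2} = v_{3}  so sig = ⟨2 | 1⟩
  {3,4}:  v_{3} + v_{4} = v_{0}  so sig = ⟨2 | 1⟩
  {2,4}:  v_{2} + v_{4} = 2·v_{0}  so sig = ⟨2 | 2⟩

Sorted signature multiset PRS(X):
{ ⟨2 | 0⟩,  ⟨2 | 1⟩ ×3,  ⟨2 | 2⟩ }


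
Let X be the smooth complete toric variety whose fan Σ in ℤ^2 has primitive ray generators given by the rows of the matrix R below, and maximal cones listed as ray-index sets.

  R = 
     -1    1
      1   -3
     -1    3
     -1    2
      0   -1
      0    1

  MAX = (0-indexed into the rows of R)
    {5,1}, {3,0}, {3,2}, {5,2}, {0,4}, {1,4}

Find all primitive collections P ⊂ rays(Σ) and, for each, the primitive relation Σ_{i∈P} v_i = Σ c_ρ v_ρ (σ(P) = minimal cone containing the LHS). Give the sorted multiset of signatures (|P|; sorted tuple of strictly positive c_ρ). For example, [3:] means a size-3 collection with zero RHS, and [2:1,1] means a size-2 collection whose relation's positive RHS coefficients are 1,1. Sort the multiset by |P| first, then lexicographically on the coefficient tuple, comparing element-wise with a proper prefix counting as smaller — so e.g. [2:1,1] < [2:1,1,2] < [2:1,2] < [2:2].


|primitive collections| = 9. Relations:

  P = {1,2}:  v_{1} + v_{2} = 0  so sig = [2:]
  P = {4,5}:  v_{4} + v_{5} = 0  so sig = [2:]
  P = {0,5}:  v_{0} + v_{5} = v_{3}  so sig = [2:1]
  P = {1,3}:  v_{1} + v_{3} = v_{4}  so sig = [2:1]
  P = {2,4}:  v_{2} + v_{4} = v_{3}  so sig = [2:1]
  P = {3,4}:  v_{3} + v_{4} = v_{0}  so sig = [2:1]
  P = {3,5}:  v_{3} + v_{5} = v_{2}  so sig = [2:1]
  P = {0,1}:  v_{0} + v_{1} = 2·v_{4}  so sig = [2:2]
  P = {0,2}:  v_{0} + v_{2} = 2·v_{3}  so sig = [2:2]

so the primitive-relation signature multiset is
{ [2:] ×2,  [2:1] ×5,  [2:2] ×2 }


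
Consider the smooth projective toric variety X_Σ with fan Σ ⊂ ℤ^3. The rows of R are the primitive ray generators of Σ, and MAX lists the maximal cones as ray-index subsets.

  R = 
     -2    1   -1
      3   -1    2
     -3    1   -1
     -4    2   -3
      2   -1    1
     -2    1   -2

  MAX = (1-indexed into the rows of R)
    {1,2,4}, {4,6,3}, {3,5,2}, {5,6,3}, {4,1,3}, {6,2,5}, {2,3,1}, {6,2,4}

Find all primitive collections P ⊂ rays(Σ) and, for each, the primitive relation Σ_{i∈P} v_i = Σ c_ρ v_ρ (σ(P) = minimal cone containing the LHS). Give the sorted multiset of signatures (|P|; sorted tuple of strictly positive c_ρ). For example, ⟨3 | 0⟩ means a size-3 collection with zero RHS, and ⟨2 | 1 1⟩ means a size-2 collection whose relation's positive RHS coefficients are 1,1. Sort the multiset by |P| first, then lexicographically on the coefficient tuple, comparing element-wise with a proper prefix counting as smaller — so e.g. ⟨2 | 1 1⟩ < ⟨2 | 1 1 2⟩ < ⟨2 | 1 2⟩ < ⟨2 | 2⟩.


Primitive collections (5):

  P = {1,5}:  v_{1} + v_{5} = 0 ; sig = ⟨2 | 0⟩
  P = {1,6}:  v_{1} + v_{6} = v_{4} ; sig = ⟨2 | 1⟩
  P = {4,5}:  v_{4} + v_{5} = v_{6} ; sig = ⟨2 | 1⟩
  P = {2,3,6}:  v_{2} + v_{3} + v_{6} = v_{1} ; sig = ⟨3 | 1⟩
  P = {2,3,4}:  v_{2} + v_{3} + v_{4} = 2·v_{1} ; sig = ⟨3 | 2⟩

Sorted signature multiset PRS(X):
[⟨2 | 0⟩, ⟨2 | 1⟩, ⟨2 | 1⟩, ⟨3 | 1⟩, ⟨3 | 2⟩]


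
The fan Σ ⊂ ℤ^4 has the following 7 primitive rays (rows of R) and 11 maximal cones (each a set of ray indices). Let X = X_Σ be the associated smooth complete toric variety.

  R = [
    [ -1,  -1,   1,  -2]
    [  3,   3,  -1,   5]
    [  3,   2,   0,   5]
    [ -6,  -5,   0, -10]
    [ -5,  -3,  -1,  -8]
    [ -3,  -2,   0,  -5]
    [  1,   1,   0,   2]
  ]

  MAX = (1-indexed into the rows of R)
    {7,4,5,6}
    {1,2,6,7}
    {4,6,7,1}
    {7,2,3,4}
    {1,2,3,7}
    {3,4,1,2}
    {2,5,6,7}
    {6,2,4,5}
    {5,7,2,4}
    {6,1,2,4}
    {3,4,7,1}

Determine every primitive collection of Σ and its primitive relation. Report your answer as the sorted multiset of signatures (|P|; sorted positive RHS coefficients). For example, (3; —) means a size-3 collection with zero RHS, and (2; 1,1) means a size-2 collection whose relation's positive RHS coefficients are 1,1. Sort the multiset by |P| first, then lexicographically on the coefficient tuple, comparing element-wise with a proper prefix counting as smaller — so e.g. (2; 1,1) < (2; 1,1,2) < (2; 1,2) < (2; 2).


|primitive collections| = 5. Relations:

  • {3,6}:  v_{3} + v_{6} = 0  ⇒ sig = (2; —)
  • {3,5}:  v_{3} + v_{5} = v_{2} + v_{4} + v_{7}  ⇒ sig = (2; 1,1,1)
  • {1,5}:  v_{1} + v_{5} = 2·v_{6}  ⇒ sig = (2; 2)
  • {1,2,4,7}:  v_{1} + v_{2} + v_{4} + v_{7} = v_{6}  ⇒ sig = (4; 1)
  • {2,4,6,7}:  v_{2} + v_{4} + v_{6} + v_{7} = v_{5}  ⇒ sig = (4; 1)

so the primitive-relation signature multiset is
    |P|=2: 3 collections, coeffs (), (1,1,1), (2)
    |P|=4: 2 collections, coeffs (1), (1)


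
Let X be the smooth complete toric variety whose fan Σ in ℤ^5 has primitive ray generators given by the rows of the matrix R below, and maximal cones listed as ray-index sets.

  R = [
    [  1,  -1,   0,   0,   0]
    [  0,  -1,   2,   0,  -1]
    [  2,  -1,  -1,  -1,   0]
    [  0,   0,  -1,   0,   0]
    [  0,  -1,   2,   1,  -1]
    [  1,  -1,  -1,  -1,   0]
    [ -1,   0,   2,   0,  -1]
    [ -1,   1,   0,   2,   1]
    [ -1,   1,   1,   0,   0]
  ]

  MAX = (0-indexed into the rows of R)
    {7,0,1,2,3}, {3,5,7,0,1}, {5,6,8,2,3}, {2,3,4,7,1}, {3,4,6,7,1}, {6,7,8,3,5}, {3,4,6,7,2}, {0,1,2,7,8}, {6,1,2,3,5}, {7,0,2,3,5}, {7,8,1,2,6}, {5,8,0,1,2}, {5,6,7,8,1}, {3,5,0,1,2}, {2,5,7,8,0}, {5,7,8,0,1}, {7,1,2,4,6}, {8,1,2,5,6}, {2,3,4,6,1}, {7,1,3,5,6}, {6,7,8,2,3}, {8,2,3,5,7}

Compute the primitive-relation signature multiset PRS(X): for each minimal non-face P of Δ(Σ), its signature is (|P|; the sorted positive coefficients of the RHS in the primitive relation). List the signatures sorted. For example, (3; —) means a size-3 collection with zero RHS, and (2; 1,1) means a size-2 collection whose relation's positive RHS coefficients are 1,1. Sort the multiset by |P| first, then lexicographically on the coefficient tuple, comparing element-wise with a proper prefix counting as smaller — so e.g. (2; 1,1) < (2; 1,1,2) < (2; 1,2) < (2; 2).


The 9 primitive collections of Σ (r=9, n=5):

  P={0,6}:  v_{0} + v_{6} = v_{1}  ⟹  sig = (2; 1)
  P={4,5}:  v_{4} + v_{5} = v_{0} + v_{1} + v_{3}  ⟹  sig = (2; 1,1,1)
  P={0,4}:  v_{0} + v_{4} = 2·v_{1} + v_{2} + v_{3} + v_{7}  ⟹  sig = (2; 1,1,1,2)
  P={4,8}:  v_{4} + v_{8} = v_{2} + 2·v_{6} + v_{7}  ⟹  sig = (2; 1,1,2)
  P={0,3,8}:  v_{0} + v_{3} + v_{8} = 0  ⟹  sig = (3; —)
  P={1,3,8}:  v_{1} + v_{3} + v_{8} = v_{6}  ⟹  sig = (3; 1)
  P={2,5,6,7}:  v_{2} + v_{5} + v_{6} + v_{7} = v_{0}  ⟹  sig = (4; 1)
  P={1,2,5,7}:  v_{1} + v_{2} + v_{5} + v_{7} = 2·v_{0}  ⟹  sig = (4; 2)
  P={1,2,3,6,7}:  v_{1} + v_{2} + v_{3} + v_{6} + v_{7} = v_{4}  ⟹  sig = (5; 1)

Sorted signature multiset PRS(X):
{ (2; 1),  (2; 1,1,1),  (2; 1,1,1,2),  (2; 1,1,2),  (3; —),  (3; 1),  (4; 1),  (4; 2),  (5; 1) }


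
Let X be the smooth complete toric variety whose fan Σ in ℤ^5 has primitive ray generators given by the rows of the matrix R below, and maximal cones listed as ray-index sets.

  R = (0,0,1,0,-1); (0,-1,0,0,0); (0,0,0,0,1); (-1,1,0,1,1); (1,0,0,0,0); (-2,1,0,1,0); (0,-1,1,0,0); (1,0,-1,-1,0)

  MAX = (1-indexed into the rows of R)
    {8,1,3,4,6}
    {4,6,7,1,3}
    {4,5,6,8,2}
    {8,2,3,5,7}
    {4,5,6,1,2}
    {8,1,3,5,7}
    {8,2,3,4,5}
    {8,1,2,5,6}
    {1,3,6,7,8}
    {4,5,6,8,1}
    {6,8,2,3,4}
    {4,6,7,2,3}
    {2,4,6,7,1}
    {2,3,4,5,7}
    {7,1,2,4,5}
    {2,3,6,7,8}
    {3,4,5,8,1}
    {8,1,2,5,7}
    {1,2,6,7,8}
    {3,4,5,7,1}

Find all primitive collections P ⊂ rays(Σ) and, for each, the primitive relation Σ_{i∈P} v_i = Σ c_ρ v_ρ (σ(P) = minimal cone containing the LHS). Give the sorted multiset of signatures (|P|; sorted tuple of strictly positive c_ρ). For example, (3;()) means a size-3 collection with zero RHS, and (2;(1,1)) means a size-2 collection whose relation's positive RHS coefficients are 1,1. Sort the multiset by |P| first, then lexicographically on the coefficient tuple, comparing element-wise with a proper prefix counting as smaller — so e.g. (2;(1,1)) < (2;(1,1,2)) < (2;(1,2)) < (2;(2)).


|primitive collections| = 5. Relations:

  P = {1,2,3}:  v_{1} + v_{2} + v_{3} = v_{7}  →  sig = (3;(1))
  P = {3,5,6}:  v_{3} + v_{5} + v_{6} = v_{4}  →  sig = (3;(1))
  P = {4,7,8}:  v_{4} + v_{7} + v_{8} = v_{3}  →  sig = (3;(1))
  P = {5,6,7}:  v_{5} + v_{6} + v_{7} = v_{1} + v_{2} + v_{4}  →  sig = (3;(1,1,1))
  P = {1,2,4,8}:  v_{1} + v_{2} + v_{4} + v_{8} = 0  →  sig = (4;())

so the primitive-relation signature multiset is
    (3;(1))
    (3;(1))
    (3;(1))
    (3;(1,1,1))
    (4;())


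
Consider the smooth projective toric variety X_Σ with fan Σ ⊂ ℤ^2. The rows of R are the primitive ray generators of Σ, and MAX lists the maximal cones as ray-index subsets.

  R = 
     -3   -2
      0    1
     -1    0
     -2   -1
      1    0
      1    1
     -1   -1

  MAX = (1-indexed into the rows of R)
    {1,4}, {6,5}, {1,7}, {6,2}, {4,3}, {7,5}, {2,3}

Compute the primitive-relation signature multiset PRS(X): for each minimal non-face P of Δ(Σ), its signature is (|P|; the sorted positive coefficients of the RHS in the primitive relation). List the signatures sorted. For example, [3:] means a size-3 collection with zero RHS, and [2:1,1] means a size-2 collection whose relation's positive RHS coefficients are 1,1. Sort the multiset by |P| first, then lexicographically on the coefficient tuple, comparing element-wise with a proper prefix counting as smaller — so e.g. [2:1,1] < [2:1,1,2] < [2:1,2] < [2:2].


|primitive collections| = 14. Relations:

  P = {3,5}:  v_{3} + v_{5} = 0 ; sig = [2:]
  P = {6,7}:  v_{6} + v_{7} = 0 ; sig = [2:]
  P = {1,6}:  v_{1} + v_{6} = v_{4} ; sig = [2:1]
  P = {2,5}:  v_{2} + v_{5} = v_{6} ; sig = [2:1]
  P = {2,7}:  v_{2} + v_{7} = v_{3} ; sig = [2:1]
  P = {3,6}:  v_{3} + v_{6} = v_{2} ; sig = [2:1]
  P = {3,7}:  v_{3} + v_{7} = v_{4} ; sig = [2:1]
  P = {4,5}:  v_{4} + v_{5} = v_{7} ; sig = [2:1]
  P = {4,6}:  v_{4} + v_{6} = v_{3} ; sig = [2:1]
  P = {4,7}:  v_{4} + v_{7} = v_{1} ; sig = [2:1]
  P = {1,2}:  v_{1} + v_{2} = v_{3} + v_{4} ; sig = [2:1,1]
  P = {1,3}:  v_{1} + v_{3} = 2·v_{4} ; sig = [2:2]
  P = {1,5}:  v_{1} + v_{5} = 2·v_{7} ; sig = [2:2]
  P = {2,4}:  v_{2} + v_{4} = 2·v_{3} ; sig = [2:2]

Signatures (|P|; sorted positive RHS coefficients), sorted:
    [2:]
    [2:]
    [2:1]
    [2:1]
    [2:1]
    [2:1]
    [2:1]
    [2:1]
    [2:1]
    [2:1]
    [2:1,1]
    [2:2]
    [2:2]
    [2:2]


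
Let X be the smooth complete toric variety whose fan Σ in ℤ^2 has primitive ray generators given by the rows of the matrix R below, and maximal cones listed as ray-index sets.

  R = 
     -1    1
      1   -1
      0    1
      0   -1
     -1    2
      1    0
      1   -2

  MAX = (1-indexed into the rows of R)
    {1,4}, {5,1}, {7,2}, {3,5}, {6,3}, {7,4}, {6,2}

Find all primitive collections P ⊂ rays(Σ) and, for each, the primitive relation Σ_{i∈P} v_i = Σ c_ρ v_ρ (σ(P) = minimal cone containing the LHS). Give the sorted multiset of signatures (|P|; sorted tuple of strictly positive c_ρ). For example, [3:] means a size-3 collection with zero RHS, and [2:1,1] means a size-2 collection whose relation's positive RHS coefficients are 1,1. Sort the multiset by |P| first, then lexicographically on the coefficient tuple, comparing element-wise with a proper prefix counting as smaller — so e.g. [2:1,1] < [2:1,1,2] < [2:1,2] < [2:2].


Minimal non-faces — 14 found among 7 rays, 7 max cones:

  {1,2}:  v_{1} + v_{2} = 0  ⇒ sig = [2:]
  {3,4}:  v_{3} + v_{4} = 0  ⇒ sig = [2:]
  {5,7}:  v_{5} + v_{7} = 0  ⇒ sig = [2:]
  {1,3}:  v_{1} + v_{3} = v_{5}  ⇒ sig = [2:1]
  {1,6}:  v_{1} + v_{6} = v_{3}  ⇒ sig = [2:1]
  {1,7}:  v_{1} + v_{7} = v_{4}  ⇒ sig = [2:1]
  {2,3}:  v_{2} + v_{3} = v_{6}  ⇒ sig = [2:1]
  {2,4}:  v_{2} + v_{4} = v_{7}  ⇒ sig = [2:1]
  {2,5}:  v_{2} + v_{5} = v_{3}  ⇒ sig = [2:1]
  {3,7}:  v_{3} + v_{7} = v_{2}  ⇒ sig = [2:1]
  {4,5}:  v_{4} + v_{5} = v_{1}  ⇒ sig = [2:1]
  {4,6}:  v_{4} + v_{6} = v_{2}  ⇒ sig = [2:1]
  {5,6}:  v_{5} + v_{6} = 2·v_{3}  ⇒ sig = [2:2]
  {6,7}:  v_{6} + v_{7} = 2·v_{2}  ⇒ sig = [2:2]

so the primitive-relation signature multiset is
    |P|=2: 14 collections, coeffs (), (), (), (1), (1), (1), (1), (1), (1), (1), (1), (1), (2), (2)


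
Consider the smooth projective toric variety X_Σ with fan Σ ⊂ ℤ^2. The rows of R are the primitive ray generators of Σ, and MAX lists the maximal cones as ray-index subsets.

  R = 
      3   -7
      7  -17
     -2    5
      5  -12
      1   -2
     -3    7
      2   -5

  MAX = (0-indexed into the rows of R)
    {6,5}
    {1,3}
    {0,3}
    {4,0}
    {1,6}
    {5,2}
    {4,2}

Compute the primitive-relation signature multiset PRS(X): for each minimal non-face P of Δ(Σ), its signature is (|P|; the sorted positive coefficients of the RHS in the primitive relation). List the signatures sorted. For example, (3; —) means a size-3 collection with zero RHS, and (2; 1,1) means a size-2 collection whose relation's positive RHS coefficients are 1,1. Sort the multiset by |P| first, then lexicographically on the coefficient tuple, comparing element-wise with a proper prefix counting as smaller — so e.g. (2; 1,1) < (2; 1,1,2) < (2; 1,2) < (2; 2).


Δ(Σ) — 7 vertices, 14 min non-faces:

  • {0,5}:  v_{0} + v_{5} = 0  →  sig = (2; —)
  • {2,6}:  v_{2} + v_{6} = 0  →  sig = (2; —)
  • {0,2}:  v_{0} + v_{2} = v_{4}  →  sig = (2; 1)
  • {0,6}:  v_{0} + v_{6} = v_{3}  →  sig = (2; 1)
  • {1,2}:  v_{1} + v_{2} = v_{3}  →  sig = (2; 1)
  • {2,3}:  v_{2} + v_{3} = v_{0}  →  sig = (2; 1)
  • {3,5}:  v_{3} + v_{5} = v_{6}  →  sig = (2; 1)
  • {3,6}:  v_{3} + v_{6} = v_{1}  →  sig = (2; 1)
  • {4,5}:  v_{4} + v_{5} = v_{2}  →  sig = (2; 1)
  • {4,6}:  v_{4} + v_{6} = v_{0}  →  sig = (2; 1)
  • {1,4}:  v_{1} + v_{4} = v_{0} + v_{3}  →  sig = (2; 1,1)
  • {0,1}:  v_{0} + v_{1} = 2·v_{3}  →  sig = (2; 2)
  • {1,5}:  v_{1} + v_{5} = 2·v_{6}  →  sig = (2; 2)
  • {3,4}:  v_{3} + v_{4} = 2·v_{0}  →  sig = (2; 2)

Hence PRS(X_Σ) =
    (2; —)
    (2; —)
    (2; 1)
    (2; 1)
    (2; 1)
    (2; 1)
    (2; 1)
    (2; 1)
    (2; 1)
    (2; 1)
    (2; 1,1)
    (2; 2)
    (2; 2)
    (2; 2)


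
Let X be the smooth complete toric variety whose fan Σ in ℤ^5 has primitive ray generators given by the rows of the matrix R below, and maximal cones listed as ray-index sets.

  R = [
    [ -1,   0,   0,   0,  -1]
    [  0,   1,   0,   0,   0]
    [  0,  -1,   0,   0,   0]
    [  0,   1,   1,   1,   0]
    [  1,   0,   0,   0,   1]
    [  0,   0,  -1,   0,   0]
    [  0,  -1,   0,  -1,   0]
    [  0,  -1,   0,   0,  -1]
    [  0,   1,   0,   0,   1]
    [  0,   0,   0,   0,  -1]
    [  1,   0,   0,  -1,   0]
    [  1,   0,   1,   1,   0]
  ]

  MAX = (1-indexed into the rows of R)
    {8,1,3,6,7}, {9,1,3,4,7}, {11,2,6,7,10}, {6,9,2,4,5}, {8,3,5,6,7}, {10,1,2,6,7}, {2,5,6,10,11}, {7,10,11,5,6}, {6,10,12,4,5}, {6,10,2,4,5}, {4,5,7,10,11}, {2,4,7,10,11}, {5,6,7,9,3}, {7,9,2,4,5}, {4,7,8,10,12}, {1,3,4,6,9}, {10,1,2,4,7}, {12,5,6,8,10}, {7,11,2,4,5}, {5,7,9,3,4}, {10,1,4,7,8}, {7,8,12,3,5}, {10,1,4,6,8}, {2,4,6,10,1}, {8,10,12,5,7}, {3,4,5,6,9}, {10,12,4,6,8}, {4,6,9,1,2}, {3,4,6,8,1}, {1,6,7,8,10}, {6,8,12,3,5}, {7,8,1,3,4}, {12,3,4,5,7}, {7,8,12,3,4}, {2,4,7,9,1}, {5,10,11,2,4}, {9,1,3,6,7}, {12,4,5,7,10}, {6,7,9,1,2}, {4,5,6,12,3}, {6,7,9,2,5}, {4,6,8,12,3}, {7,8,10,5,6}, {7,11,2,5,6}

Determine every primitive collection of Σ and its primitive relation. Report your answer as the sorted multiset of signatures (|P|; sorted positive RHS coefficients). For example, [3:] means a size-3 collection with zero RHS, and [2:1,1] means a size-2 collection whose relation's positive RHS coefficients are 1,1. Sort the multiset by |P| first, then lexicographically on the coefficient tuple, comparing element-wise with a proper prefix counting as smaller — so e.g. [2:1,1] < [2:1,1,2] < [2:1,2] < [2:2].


19 collections generate NE(X_Σ); each relation:

  P={1,5}:  v_{1} + v_{5} = 0  ⟹  sig = [2:]
  P={2,3}:  v_{2} + v_{3} = 0  ⟹  sig = [2:]
  P={8,9}:  v_{8} + v_{9} = 0  ⟹  sig = [2:]
  P={2,8}:  v_{2} + v_{8} = v_{10}  ⟹  sig = [2:1]
  P={3,10}:  v_{3} + v_{10} = v_{8}  ⟹  sig = [2:1]
  P={9,10}:  v_{9} + v_{10} = v_{2}  ⟹  sig = [2:1]
  P={1,12}:  v_{1} + v_{12} = v_{4} + v_{8}  ⟹  sig = [2:1,1]
  P={9,12}:  v_{9} + v_{12} = v_{4} + v_{5}  ⟹  sig = [2:1,1]
  P={1,11}:  v_{1} + v_{11} = v_{2} + v_{7} + v_{10}  ⟹  sig = [2:1,1,1]
  P={2,12}:  v_{2} + v_{12} = v_{4} + v_{5} + v_{10}  ⟹  sig = [2:1,1,1]
  P={3,11}:  v_{3} + v_{11} = v_{5} + v_{7} + v_{10}  ⟹  sig = [2:1,1,1]
  P={8,11}:  v_{8} + v_{11} = v_{5} + v_{7} + 2·v_{10}  ⟹  sig = [2:1,1,2]
  P={9,11}:  v_{9} + v_{11} = 2·v_{2} + v_{5} + v_{7}  ⟹  sig = [2:1,1,2]
  P={11,12}:  v_{11} + v_{12} = v_{4} + 2·v_{5} + v_{7} + 2·v_{10}  ⟹  sig = [2:1,1,2,2]
  P={4,6,7}:  v_{4} + v_{6} + v_{7} = 0  ⟹  sig = [3:]
  P={4,5,8}:  v_{4} + v_{5} + v_{8} = v_{12}  ⟹  sig = [3:1]
  P={6,7,12}:  v_{6} + v_{7} + v_{12} = v_{5} + v_{8}  ⟹  sig = [3:1,1]
  P={4,6,11}:  v_{4} + v_{6} + v_{11} = v_{2} + v_{5} + v_{10}  ⟹  sig = [3:1,1,1]
  P={2,5,7,10}:  v_{2} + v_{5} + v_{7} + v_{10} = v_{11}  ⟹  sig = [4:1]

so the primitive-relation signature multiset is
    |P|=2: 14 collections, coeffs (), (), (), (1), (1), (1), (1,1), (1,1), (1,1,1), (1,1,1), (1,1,1), (1,1,2), (1,1,2), (1,1,2,2)
    |P|=3: 4 collections, coeffs (), (1), (1,1), (1,1,1)
    |P|=4: 1 collection, coeffs (1)


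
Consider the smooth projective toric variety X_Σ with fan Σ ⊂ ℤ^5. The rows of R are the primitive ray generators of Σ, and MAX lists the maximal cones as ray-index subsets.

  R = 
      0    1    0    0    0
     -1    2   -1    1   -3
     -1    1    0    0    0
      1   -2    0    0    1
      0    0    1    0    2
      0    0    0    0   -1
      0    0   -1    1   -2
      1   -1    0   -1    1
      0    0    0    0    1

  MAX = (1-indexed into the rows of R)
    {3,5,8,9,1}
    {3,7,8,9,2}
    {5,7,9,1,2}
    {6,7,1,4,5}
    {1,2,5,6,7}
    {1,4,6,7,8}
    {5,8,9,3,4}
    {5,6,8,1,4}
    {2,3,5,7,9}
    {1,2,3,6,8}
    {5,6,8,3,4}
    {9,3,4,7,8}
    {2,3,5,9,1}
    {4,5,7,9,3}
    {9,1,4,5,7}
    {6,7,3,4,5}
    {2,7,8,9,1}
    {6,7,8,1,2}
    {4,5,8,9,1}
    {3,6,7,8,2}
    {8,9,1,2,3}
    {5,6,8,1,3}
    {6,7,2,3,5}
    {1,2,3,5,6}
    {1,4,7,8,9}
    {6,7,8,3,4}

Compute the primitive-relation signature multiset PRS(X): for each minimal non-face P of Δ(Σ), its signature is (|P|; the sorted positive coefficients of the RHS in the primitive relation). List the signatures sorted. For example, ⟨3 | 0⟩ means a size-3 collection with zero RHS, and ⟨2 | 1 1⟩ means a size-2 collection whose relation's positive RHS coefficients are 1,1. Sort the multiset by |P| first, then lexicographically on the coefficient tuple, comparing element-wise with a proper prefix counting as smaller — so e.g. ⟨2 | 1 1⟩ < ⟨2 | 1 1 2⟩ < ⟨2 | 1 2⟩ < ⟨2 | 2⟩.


Δ(Σ) — 9 vertices, 6 min non-faces:

  • {6,9}:  v_{6} + v_{9} = 0  ⟹  sig = ⟨2 | 0⟩
  • {2,4}:  v_{2} + v_{4} = v_{7}  ⟹  sig = ⟨2 | 1⟩
  • {1,3,4}:  v_{1} + v_{3} + v_{4} = v_{9}  ⟹  sig = ⟨3 | 1⟩
  • {2,5,8}:  v_{2} + v_{5} + v_{8} = v_{1}  ⟹  sig = ⟨3 | 1⟩
  • {1,3,7}:  v_{1} + v_{3} + v_{7} = v_{2} + v_{9}  ⟹  sig = ⟨3 | 1 1⟩
  • {5,7,8}:  v_{5} + v_{7} + v_{8} = v_{1} + v_{4}  ⟹  sig = ⟨3 | 1 1⟩

so the primitive-relation signature multiset is
[⟨2 | 0⟩, ⟨2 | 1⟩, ⟨3 | 1⟩, ⟨3 | 1⟩, ⟨3 | 1 1⟩, ⟨3 | 1 1⟩]


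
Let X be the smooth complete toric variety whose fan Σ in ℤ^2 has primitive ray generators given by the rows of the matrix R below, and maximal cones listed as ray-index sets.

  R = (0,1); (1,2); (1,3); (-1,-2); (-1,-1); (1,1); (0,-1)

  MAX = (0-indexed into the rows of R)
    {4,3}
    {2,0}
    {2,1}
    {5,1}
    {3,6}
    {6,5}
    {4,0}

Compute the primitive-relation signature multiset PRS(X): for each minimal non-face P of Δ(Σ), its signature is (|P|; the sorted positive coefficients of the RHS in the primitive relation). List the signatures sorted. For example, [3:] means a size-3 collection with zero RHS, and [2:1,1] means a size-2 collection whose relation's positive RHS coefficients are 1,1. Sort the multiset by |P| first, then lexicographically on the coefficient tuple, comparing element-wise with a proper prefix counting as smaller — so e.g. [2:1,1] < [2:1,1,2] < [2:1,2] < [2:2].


The 14 primitive collections of Σ (r=7, n=2):

  P = {0,6}:  v_{0} + v_{6} = 0  ⇒ sig = [2:]
  P = {1,3}:  v_{1} + v_{3} = 0  ⇒ sig = [2:]
  P = {4,5}:  v_{4} + v_{5} = 0  ⇒ sig = [2:]
  P = {0,1}:  v_{0} + v_{1} = v_{2}  ⇒ sig = [2:1]
  P = {0,3}:  v_{0} + v_{3} = v_{4}  ⇒ sig = [2:1]
  P = {0,5}:  v_{0} + v_{5} = v_{1}  ⇒ sig = [2:1]
  P = {1,4}:  v_{1} + v_{4} = v_{0}  ⇒ sig = [2:1]
  P = {1,6}:  v_{1} + v_{6} = v_{5}  ⇒ sig = [2:1]
  P = {2,3}:  v_{2} + v_{3} = v_{0}  ⇒ sig = [2:1]
  P = {2,6}:  v_{2} + v_{6} = v_{1}  ⇒ sig = [2:1]
  P = {3,5}:  v_{3} + v_{5} = v_{6}  ⇒ sig = [2:1]
  P = {4,6}:  v_{4} + v_{6} = v_{3}  ⇒ sig = [2:1]
  P = {2,4}:  v_{2} + v_{4} = 2·v_{0}  ⇒ sig = [2:2]
  P = {2,5}:  v_{2} + v_{5} = 2·v_{1}  ⇒ sig = [2:2]

Hence PRS(X_Σ) =
    [2:]
    [2:]
    [2:]
    [2:1]
    [2:1]
    [2:1]
    [2:1]
    [2:1]
    [2:1]
    [2:1]
    [2:1]
    [2:1]
    [2:2]
    [2:2]


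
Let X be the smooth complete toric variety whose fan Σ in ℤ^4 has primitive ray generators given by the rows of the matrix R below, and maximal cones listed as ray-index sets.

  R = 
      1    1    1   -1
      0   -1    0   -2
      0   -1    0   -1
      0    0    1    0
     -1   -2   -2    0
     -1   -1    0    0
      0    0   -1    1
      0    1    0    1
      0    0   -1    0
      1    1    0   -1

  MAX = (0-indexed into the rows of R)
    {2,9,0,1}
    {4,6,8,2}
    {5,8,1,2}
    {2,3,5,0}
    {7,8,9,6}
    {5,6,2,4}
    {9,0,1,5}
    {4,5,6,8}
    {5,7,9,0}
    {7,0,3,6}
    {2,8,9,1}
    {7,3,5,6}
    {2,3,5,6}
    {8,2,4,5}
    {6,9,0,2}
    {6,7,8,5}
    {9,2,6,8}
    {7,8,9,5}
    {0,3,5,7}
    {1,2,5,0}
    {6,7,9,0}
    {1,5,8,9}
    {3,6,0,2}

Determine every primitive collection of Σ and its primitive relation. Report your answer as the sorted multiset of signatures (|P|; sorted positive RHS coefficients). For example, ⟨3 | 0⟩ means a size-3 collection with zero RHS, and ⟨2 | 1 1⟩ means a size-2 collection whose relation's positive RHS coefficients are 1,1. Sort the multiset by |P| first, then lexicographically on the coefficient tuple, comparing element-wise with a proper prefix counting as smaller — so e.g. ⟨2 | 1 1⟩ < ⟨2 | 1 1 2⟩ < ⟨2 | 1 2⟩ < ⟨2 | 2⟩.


16 collections generate NE(X_Σ); each relation:

  • {2,7}:  v_{2} + v_{7} = 0  ⇒ sig = ⟨2 | 0⟩
  • {3,8}:  v_{3} + v_{8} = 0  ⇒ sig = ⟨2 | 0⟩
  • {0,8}:  v_{0} + v_{8} = v_{9}  ⇒ sig = ⟨2 | 1⟩
  • {3,9}:  v_{3} + v_{9} = v_{0}  ⇒ sig = ⟨2 | 1⟩
  • {0,4}:  v_{0} + v_{4} = v_{2} + v_{8}  ⇒ sig = ⟨2 | 1 1⟩
  • {1,6}:  v_{1} + v_{6} = v_{2} + v_{8}  ⇒ sig = ⟨2 | 1 1⟩
  • {1,7}:  v_{1} + v_{7} = v_{5} + v_{9}  ⇒ sig = ⟨2 | 1 1⟩
  • {1,3}:  v_{1} + v_{3} = v_{0} + v_{2} + v_{5}  ⇒ sig = ⟨2 | 1 1 1⟩
  • {3,4}:  v_{3} + v_{4} = v_{2} + v_{5} + v_{6}  ⇒ sig = ⟨2 | 1 1 1⟩
  • {4,7}:  v_{4} + v_{7} = v_{5} + v_{6} + v_{8}  ⇒ sig = ⟨2 | 1 1 1⟩
  • {4,9}:  v_{4} + v_{9} = v_{2} + 2·v_{8}  ⇒ sig = ⟨2 | 1 2⟩
  • {1,4}:  v_{1} + v_{4} = 2·v_{2} + v_{5} + 2·v_{8}  ⇒ sig = ⟨2 | 1 2 2⟩
  • {0,5,6}:  v_{0} + v_{5} + v_{6} = 0  ⇒ sig = ⟨3 | 0⟩
  • {2,5,9}:  v_{2} + v_{5} + v_{9} = v_{1}  ⇒ sig = ⟨3 | 1⟩
  • {5,6,9}:  v_{5} + v_{6} + v_{9} = v_{8}  ⇒ sig = ⟨3 | 1⟩
  • {2,5,6,8}:  v_{2} + v_{5} + v_{6} + v_{8} = v_{4}  ⇒ sig = ⟨4 | 1⟩

Sorted signature multiset PRS(X):
    |P|=2: 12 collections, coeffs (), (), (1), (1), (1,1), (1,1), (1,1), (1,1,1), (1,1,1), (1,1,1), (1,2), (1,2,2)
    |P|=3: 3 collections, coeffs (), (1), (1)
    |P|=4: 1 collection, coeffs (1)
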